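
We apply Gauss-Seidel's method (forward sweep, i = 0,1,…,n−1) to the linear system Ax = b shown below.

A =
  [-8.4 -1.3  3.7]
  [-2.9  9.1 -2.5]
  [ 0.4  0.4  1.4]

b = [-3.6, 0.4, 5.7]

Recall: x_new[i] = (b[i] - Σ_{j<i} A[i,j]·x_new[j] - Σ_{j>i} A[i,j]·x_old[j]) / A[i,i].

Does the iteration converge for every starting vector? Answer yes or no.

A = D + L + U where D = diag(-8.4, 9.1, 1.4).
T_GS = -(D+L)⁻¹U: row 0 first, T[0,2] = -(3.7)/(-8.4) = +0.4405; later rows by forward substitution.
  T[0,:] = [+0.0000, -0.1548, +0.4405]
  T[1,:] = [+0.0000, -0.0493, +0.4151]
  T[2,:] = [+0.0000, +0.0583, -0.2444]
|eigenvalues of T|: 0.3305, 0.0368, 0.0000.
spectral radius ρ = 0.3305; 0.3305 < 1 ⇒ converges.

yes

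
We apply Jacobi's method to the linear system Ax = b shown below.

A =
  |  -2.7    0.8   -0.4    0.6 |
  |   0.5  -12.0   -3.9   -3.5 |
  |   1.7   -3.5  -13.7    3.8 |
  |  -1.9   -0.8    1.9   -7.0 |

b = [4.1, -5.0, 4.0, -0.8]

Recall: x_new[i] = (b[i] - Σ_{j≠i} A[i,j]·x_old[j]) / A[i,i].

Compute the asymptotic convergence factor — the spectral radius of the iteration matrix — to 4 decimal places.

0.5333

Let D = diag(-2.7, -12, -13.7, -7); L, U the strict triangles.
Jacobi T = -D⁻¹(L+U): T[1,0] = -(0.5)/(-12) = +0.0417; T[1,1] = 0.
  T[0,:] = [+0.0000 +0.2963 -0.1481 +0.2222]
  T[1,:] = [+0.0417 +0.0000 -0.3250 -0.2917]
  T[2,:] = [+0.1241 -0.2555 +0.0000 +0.2774]
  T[3,:] = [-0.2714 -0.1143 +0.2714 +0.0000]
|eigenvalues of T|: 0.5333, 0.2966, 0.2966, 0.2686.
ρ = 0.5333; 0.5333 < 1: convergent.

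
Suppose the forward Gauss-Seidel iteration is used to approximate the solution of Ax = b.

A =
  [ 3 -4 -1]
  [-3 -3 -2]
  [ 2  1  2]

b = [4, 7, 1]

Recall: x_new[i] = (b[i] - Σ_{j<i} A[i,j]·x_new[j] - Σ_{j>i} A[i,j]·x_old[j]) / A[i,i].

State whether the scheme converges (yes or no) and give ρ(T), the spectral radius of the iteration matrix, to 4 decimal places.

Write A = D+L+U with D = diag(3, -3, 2).
T_GS = -(D+L)⁻¹U: row 0 first, T[0,2] = -(-1)/(3) = +0.3333; later rows by forward substitution.
  T[0,:] = [+0.0000  +1.3333  +0.3333]
  T[1,:] = [+0.0000  -1.3333  -1.0000]
  T[2,:] = [+0.0000  -0.6667  +0.1667]
|roots of det(T-λI)|: 1.6920, 0.5253, 0.0000.
ρ(T) = max|λ| = 1.6920; 1.6920 > 1: divergent.

no, ρ = 1.6920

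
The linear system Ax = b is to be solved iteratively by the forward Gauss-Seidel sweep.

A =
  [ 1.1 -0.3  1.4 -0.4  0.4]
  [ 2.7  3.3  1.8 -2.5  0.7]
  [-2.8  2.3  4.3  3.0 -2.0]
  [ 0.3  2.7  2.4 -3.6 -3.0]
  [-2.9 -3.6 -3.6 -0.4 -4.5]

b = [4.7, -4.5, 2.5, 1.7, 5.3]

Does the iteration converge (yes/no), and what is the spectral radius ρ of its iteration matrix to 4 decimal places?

Write A = D+L+U with D = diag(1.1, 3.3, 4.3, -3.6, -4.5).
GS T = -(D+L)⁻¹U: row 0 first, T[0,3] = -(-0.4)/(1.1) = +0.3636; later rows by forward substitution.
  T[0,:] = [+0.0000  +0.2727  -1.2727  +0.3636  -0.3636]
  T[1,:] = [+0.0000  -0.2231  +0.4959  +0.4601  +0.0854]
  T[2,:] = [+0.0000  +0.2969  -1.0940  -0.7070  +0.1827]
  T[3,:] = [+0.0000  +0.0533  -0.4635  -0.0960  -0.6778]
  T[4,:] = [+0.0000  -0.2395  +1.3399  -0.0283  +0.0802]
moduli |λ_i(T)| = 1.2169, 0.8157, 0.7724, 0.0727, 0.0000.
ρ(T) = max|λ| = 1.2169; 1.2169 > 1 ⇒ diverges.

no, ρ = 1.2169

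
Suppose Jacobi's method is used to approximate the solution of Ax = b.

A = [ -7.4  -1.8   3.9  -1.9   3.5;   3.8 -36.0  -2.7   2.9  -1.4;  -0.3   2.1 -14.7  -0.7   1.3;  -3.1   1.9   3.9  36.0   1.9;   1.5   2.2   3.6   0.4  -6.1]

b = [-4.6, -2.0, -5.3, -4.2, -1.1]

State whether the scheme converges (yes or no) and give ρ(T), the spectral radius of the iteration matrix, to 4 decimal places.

Write A = D+L+U with D = diag(-7.4, -36, -14.7, 36, -6.1).
Jacobi: T = -D⁻¹(L+U), T[0,4] = -(3.5)/(-7.4) = +0.4730; T[0,0] = 0.
  T[0,:] = [+0.0000 -0.2432 +0.5270 -0.2568 +0.4730]
  T[1,:] = [+0.1056 +0.0000 -0.0750 +0.0806 -0.0389]
  T[2,:] = [-0.0204 +0.1429 +0.0000 -0.0476 +0.0884]
  T[3,:] = [+0.0861 -0.0528 -0.1083 +0.0000 -0.0528]
  T[4,:] = [+0.2459 +0.3607 +0.5902 +0.0656 +0.0000]
moduli |λ_i(T)| = 0.4543, 0.2914, 0.2641, 0.2641, 0.0711.
spectral radius ρ = 0.4543; 0.4543 < 1 ⇒ converges.

yes, ρ = 0.4543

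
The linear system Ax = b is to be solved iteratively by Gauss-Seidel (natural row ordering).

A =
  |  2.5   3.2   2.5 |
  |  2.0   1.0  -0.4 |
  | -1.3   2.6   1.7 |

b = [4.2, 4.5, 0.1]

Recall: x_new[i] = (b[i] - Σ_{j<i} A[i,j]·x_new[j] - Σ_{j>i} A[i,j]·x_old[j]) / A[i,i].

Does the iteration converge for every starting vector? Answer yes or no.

Write A = D+L+U with D = diag(2.5, 1, 1.7).
T_GS = -(D+L)⁻¹U: row 0 first, T[0,2] = -(2.5)/(2.5) = -1.0000; later rows by forward substitution.
  T[0,:] = [+0.0000, -1.2800, -1.0000]
  T[1,:] = [+0.0000, +2.5600, +2.4000]
  T[2,:] = [+0.0000, -4.8941, -4.4353]
|eigenvalues of T|: 1.6360, 0.2393, 0.0000.
spectral radius ρ = 1.6360; 1.6360 > 1 ⇒ diverges.

no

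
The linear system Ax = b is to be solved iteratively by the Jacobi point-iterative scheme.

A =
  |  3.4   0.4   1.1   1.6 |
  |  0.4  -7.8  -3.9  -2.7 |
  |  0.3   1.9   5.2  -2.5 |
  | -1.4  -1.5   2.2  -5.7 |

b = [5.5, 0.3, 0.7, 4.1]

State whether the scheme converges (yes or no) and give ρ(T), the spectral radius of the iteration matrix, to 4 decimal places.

yes, ρ = 0.8703

Split A = D + L + U, D = diag(3.4, -7.8, 5.2, -5.7).
Jacobi: T = -D⁻¹(L+U), T[1,0] = -(0.4)/(-7.8) = +0.0513; T[1,1] = 0.
  T[0,:] = [+0.0000, -0.1176, -0.3235, -0.4706]
  T[1,:] = [+0.0513, +0.0000, -0.5000, -0.3462]
  T[2,:] = [-0.0577, -0.3654, +0.0000, +0.4808]
  T[3,:] = [-0.2456, -0.2632, +0.3860, +0.0000]
|roots of det(T-λI)|: 0.8703, 0.4692, 0.4692, 0.0544.
ρ(T) = max|λ| = 0.8703; 0.8703 < 1, so it converges for any x₀.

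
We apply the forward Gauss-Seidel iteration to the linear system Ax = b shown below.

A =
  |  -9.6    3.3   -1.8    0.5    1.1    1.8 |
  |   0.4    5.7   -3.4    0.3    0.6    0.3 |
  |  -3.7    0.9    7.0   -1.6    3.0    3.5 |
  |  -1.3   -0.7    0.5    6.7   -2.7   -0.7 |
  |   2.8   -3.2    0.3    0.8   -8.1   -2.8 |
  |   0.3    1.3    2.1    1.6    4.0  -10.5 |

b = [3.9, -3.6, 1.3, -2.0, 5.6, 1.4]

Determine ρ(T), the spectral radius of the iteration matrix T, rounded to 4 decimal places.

A = D + L + U where D = diag(-9.6, 5.7, 7, 6.7, -8.1, -10.5).
Gauss-Seidel: T = -(D+L)⁻¹U, row 0 first, T[0,3] = -(0.5)/(-9.6) = +0.0521; later rows by forward substitution.
  T[0,:] = [+0.0000, +0.3438, -0.1875, +0.0521, +0.1146, +0.1875]
  T[1,:] = [+0.0000, -0.0241, +0.6096, -0.0563, -0.1133, -0.0658]
  T[2,:] = [+0.0000, +0.1848, -0.1775, +0.2633, -0.3534, -0.3924]
  T[3,:] = [+0.0000, +0.0504, +0.0406, -0.0154, +0.4398, +0.1633]
  T[4,:] = [+0.0000, +0.1402, -0.3082, +0.0485, +0.1147, -0.2533]
  T[5,:] = [+0.0000, +0.1049, -0.0766, +0.0633, +0.0293, -0.1529]
|roots of det(T-λI)|: 0.7458, 0.2697, 0.1968, 0.1968, 0.0239, 0.0000.
ρ = 0.7458; 0.7458 < 1: convergent.

0.7458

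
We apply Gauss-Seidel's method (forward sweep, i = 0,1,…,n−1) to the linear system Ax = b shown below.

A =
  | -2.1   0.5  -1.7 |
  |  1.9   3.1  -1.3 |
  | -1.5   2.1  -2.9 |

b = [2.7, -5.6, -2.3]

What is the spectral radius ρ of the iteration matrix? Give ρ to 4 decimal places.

Let D = diag(-2.1, 3.1, -2.9); L, U the strict triangles.
T_GS = -(D+L)⁻¹U: row 0 first, T[0,1] = -(0.5)/(-2.1) = +0.2381; later rows by forward substitution.
  T[0,:] = [+0.0000  +0.2381  -0.8095]
  T[1,:] = [+0.0000  -0.1459  +0.9155]
  T[2,:] = [+0.0000  -0.2288  +1.0817]
eigenvalue magnitudes: 0.8769, 0.0589, 0.0000.
spectral radius ρ = 0.8769; 0.8769 < 1: convergent.

0.8769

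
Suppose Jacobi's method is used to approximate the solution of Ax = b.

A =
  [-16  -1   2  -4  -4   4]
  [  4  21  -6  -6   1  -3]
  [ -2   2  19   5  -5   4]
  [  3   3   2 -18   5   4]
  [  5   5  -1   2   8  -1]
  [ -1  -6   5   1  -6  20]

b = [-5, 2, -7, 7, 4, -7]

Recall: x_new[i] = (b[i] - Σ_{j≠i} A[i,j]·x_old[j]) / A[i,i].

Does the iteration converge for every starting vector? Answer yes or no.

yes

Diagonal D = diag(-16, 21, 19, -18, 8, 20); L, U strict lower/upper.
Jacobi T = -D⁻¹(L+U): T[0,1] = -(-1)/(-16) = -0.0625; T[0,0] = 0.
  T[0,:] = [+0.0000 -0.0625 +0.1250 -0.2500 -0.2500 +0.2500]
  T[1,:] = [-0.1905 +0.0000 +0.2857 +0.2857 -0.0476 +0.1429]
  T[2,:] = [+0.1053 -0.1053 +0.0000 -0.2632 +0.2632 -0.2105]
  T[3,:] = [+0.1667 +0.1667 +0.1111 +0.0000 +0.2778 +0.2222]
  T[4,:] = [-0.6250 -0.6250 +0.1250 -0.2500 +0.0000 +0.1250]
  T[5,:] = [+0.0500 +0.3000 -0.2500 -0.0500 +0.3000 +0.0000]
eigenvalue magnitudes: 0.8481, 0.4182, 0.4182, 0.3120, 0.3120, 0.2477.
ρ = 0.8481; 0.8481 < 1 ⇒ converges.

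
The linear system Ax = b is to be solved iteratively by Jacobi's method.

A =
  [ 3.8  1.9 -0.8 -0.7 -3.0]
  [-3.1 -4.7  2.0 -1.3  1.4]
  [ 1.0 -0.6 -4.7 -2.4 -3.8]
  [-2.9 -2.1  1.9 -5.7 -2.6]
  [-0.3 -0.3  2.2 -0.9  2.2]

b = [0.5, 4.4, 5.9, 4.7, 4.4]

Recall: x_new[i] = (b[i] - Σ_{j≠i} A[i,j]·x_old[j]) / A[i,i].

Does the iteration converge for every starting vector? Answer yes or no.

no

Split A = D + L + U, D = diag(3.8, -4.7, -4.7, -5.7, 2.2).
T_J = -D⁻¹(L+U): T[2,4] = -(-3.8)/(-4.7) = -0.8085; T[2,2] = 0.
  T[0,:] = [+0.0000  -0.5000  +0.2105  +0.1842  +0.7895]
  T[1,:] = [-0.6596  +0.0000  +0.4255  -0.2766  +0.2979]
  T[2,:] = [+0.2128  -0.1277  +0.0000  -0.5106  -0.8085]
  T[3,:] = [-0.5088  -0.3684  +0.3333  +0.0000  -0.4561]
  T[4,:] = [+0.1364  +0.1364  -1.0000  +0.4091  +0.0000]
|eigenvalues of T|: 1.1279, 0.8040, 0.8040, 0.5621, 0.5542.
ρ(T) = max|λ| = 1.1279; 1.1279 > 1 ⇒ diverges.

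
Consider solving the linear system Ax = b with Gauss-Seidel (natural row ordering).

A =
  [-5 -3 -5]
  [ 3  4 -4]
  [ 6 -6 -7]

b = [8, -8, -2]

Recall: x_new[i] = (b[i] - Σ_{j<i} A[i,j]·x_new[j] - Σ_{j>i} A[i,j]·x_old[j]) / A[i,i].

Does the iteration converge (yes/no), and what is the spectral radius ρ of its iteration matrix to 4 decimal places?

no, ρ = 1.5821

Split A = D + L + U, D = diag(-5, 4, -7).
GS T = -(D+L)⁻¹U: row 0 first, T[0,2] = -(-5)/(-5) = -1.0000; later rows by forward substitution.
  T[0,:] = [+0.0000  -0.6000  -1.0000]
  T[1,:] = [+0.0000  +0.4500  +1.7500]
  T[2,:] = [+0.0000  -0.9000  -2.3571]
|roots of det(T-λI)|: 1.5821, 0.3251, 0.0000.
ρ = 1.5821; 1.5821 > 1 ⇒ diverges.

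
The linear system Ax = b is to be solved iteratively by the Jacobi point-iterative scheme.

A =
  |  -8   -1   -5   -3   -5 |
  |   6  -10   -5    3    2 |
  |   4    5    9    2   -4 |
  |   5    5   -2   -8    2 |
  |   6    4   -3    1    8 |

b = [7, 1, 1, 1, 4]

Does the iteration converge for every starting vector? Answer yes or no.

A = D + L + U where D = diag(-8, -10, 9, -8, 8).
Jacobi T = -D⁻¹(L+U): T[1,2] = -(-5)/(-10) = -0.5000; T[1,1] = 0.
  T[0,:] = [+0.0000 -0.1250 -0.6250 -0.3750 -0.6250]
  T[1,:] = [+0.6000 +0.0000 -0.5000 +0.3000 +0.2000]
  T[2,:] = [-0.4444 -0.5556 +0.0000 -0.2222 +0.4444]
  T[3,:] = [+0.6250 +0.6250 -0.2500 +0.0000 +0.2500]
  T[4,:] = [-0.7500 -0.5000 +0.3750 -0.1250 +0.0000]
|roots of det(T-λI)|: 1.3091, 0.6301, 0.6301, 0.4529, 0.0697.
ρ(T) = max|λ| = 1.3091; 1.3091 > 1 ⇒ diverges.

no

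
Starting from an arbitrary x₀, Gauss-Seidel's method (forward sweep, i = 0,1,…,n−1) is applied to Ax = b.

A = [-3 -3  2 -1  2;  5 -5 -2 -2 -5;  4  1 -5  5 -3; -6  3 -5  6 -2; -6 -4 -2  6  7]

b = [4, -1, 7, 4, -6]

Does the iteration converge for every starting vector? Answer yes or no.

no

Diagonal D = diag(-3, -5, -5, 6, 7); L, U strict lower/upper.
T_GS = -(D+L)⁻¹U: row 0 first, T[0,2] = -(2)/(-3) = +0.6667; later rows by forward substitution.
  T[0,:] = [+0.0000  -1.0000  +0.6667  -0.3333  +0.6667]
  T[1,:] = [+0.0000  -1.0000  +0.2667  -0.7333  -0.3333]
  T[2,:] = [+0.0000  -1.0000  +0.5867  +0.5867  -0.1333]
  T[3,:] = [+0.0000  -1.3333  +1.0222  +0.5222  +1.0556]
  T[4,:] = [+0.0000  -0.5714  +0.0152  -0.9848  -0.5619]
moduli |λ_i(T)| = 1.2930, 0.8601, 0.8601, 0.1195, 0.0000.
ρ(T) = max|λ| = 1.2930; 1.2930 > 1, so it fails to converge.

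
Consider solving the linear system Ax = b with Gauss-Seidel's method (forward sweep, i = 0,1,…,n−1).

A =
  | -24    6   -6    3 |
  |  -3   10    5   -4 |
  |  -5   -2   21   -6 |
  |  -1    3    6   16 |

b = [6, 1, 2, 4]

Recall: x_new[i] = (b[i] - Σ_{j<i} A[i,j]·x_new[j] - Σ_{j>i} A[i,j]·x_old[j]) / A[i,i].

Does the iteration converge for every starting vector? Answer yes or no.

Let D = diag(-24, 10, 21, 16); L, U the strict triangles.
Gauss-Seidel: T = -(D+L)⁻¹U, row 0 first, T[0,3] = -(3)/(-24) = +0.1250; later rows by forward substitution.
  T[0,:] = [+0.0000, +0.2500, -0.2500, +0.1250]
  T[1,:] = [+0.0000, +0.0750, -0.5750, +0.4375]
  T[2,:] = [+0.0000, +0.0667, -0.1143, +0.3571]
  T[3,:] = [+0.0000, -0.0234, +0.1350, -0.2081]
|roots of det(T-λI)|: 0.2767, 0.0898, 0.0898, 0.0000.
ρ = 0.2767; 0.2767 < 1, so it converges for any x₀.

yes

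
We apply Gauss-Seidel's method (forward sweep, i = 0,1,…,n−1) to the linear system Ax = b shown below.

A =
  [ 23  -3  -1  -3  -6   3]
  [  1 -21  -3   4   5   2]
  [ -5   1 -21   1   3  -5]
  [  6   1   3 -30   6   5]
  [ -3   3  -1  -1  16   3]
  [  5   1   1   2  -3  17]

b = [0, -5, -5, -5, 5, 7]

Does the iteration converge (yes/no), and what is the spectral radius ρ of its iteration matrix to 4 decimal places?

A = D + L + U where D = diag(23, -21, -21, -30, 16, 17).
T_GS = -(D+L)⁻¹U: row 0 first, T[0,4] = -(-6)/(23) = +0.2609; later rows by forward substitution.
  T[0,:] = [+0.0000, +0.1304, +0.0435, +0.1304, +0.2609, -0.1304]
  T[1,:] = [+0.0000, +0.0062, -0.1408, +0.1967, +0.2505, +0.0890]
  T[2,:] = [+0.0000, -0.0308, -0.0171, +0.0259, +0.0927, -0.2028]
  T[3,:] = [+0.0000, +0.0232, +0.0023, +0.0352, +0.2698, +0.1233]
  T[4,:] = [+0.0000, +0.0228, +0.0336, -0.0086, +0.0246, -0.2336]
  T[5,:] = [+0.0000, -0.0356, +0.0022, -0.0571, -0.1243, -0.0107]
|λ(T)| sorted: 0.2526, 0.1225, 0.1086, 0.1086, 0.0268, 0.0000.
ρ = 0.2526; 0.2526 < 1: convergent.

yes, ρ = 0.2526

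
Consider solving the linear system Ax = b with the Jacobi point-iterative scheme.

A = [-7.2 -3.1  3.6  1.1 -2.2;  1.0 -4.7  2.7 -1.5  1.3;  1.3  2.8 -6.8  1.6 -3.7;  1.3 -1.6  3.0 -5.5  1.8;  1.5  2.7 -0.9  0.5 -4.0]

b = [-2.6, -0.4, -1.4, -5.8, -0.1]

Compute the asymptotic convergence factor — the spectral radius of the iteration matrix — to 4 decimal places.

1.1579

Let D = diag(-7.2, -4.7, -6.8, -5.5, -4); L, U the strict triangles.
T_J = -D⁻¹(L+U): T[3,2] = -(3)/(-5.5) = +0.5455; T[3,3] = 0.
  T[0,:] = [+0.0000  -0.4306  +0.5000  +0.1528  -0.3056]
  T[1,:] = [+0.2128  +0.0000  +0.5745  -0.3191  +0.2766]
  T[2,:] = [+0.1912  +0.4118  +0.0000  +0.2353  -0.5441]
  T[3,:] = [+0.2364  -0.2909  +0.5455  +0.0000  +0.3273]
  T[4,:] = [+0.3750  +0.6750  -0.2250  +0.1250  +0.0000]
|roots of det(T-λI)|: 1.1579, 0.5644, 0.5644, 0.3375, 0.0148.
ρ(T) = max|λ| = 1.1579; 1.1579 > 1: divergent.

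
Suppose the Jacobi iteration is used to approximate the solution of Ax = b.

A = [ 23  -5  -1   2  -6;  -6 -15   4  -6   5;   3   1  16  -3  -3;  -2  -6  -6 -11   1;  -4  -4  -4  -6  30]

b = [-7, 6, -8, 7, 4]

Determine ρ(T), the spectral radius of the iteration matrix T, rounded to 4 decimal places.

0.5956

Let D = diag(23, -15, 16, -11, 30); L, U the strict triangles.
Jacobi: T = -D⁻¹(L+U), T[0,4] = -(-6)/(23) = +0.2609; T[0,0] = 0.
  T[0,:] = [+0.0000 +0.2174 +0.0435 -0.0870 +0.2609]
  T[1,:] = [-0.4000 +0.0000 +0.2667 -0.4000 +0.3333]
  T[2,:] = [-0.1875 -0.0625 +0.0000 +0.1875 +0.1875]
  T[3,:] = [-0.1818 -0.5455 -0.5455 +0.0000 +0.0909]
  T[4,:] = [+0.1333 +0.1333 +0.1333 +0.2000 +0.0000]
moduli |λ_i(T)| = 0.5956, 0.4858, 0.4858, 0.1449, 0.1391.
ρ = 0.5956; 0.5956 < 1: convergent.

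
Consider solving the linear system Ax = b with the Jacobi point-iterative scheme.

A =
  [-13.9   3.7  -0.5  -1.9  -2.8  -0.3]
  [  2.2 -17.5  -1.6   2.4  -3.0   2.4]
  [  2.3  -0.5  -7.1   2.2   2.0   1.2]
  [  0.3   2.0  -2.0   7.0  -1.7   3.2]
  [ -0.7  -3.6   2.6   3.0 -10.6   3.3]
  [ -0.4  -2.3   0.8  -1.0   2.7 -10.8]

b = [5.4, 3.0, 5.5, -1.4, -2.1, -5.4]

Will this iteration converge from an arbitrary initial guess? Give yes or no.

yes

Let D = diag(-13.9, -17.5, -7.1, 7, -10.6, -10.8); L, U the strict triangles.
Jacobi T = -D⁻¹(L+U): T[5,3] = -(-1)/(-10.8) = -0.0926; T[5,5] = 0.
  T[0,:] = [+0.0000 +0.2662 -0.0360 -0.1367 -0.2014 -0.0216]
  T[1,:] = [+0.1257 +0.0000 -0.0914 +0.1371 -0.1714 +0.1371]
  T[2,:] = [+0.3239 -0.0704 +0.0000 +0.3099 +0.2817 +0.1690]
  T[3,:] = [-0.0429 -0.2857 +0.2857 +0.0000 +0.2429 -0.4571]
  T[4,:] = [-0.0660 -0.3396 +0.2453 +0.2830 +0.0000 +0.3113]
  T[5,:] = [-0.0370 -0.2130 +0.0741 -0.0926 +0.2500 +0.0000]
|λ(T)| sorted: 0.5786, 0.4593, 0.3236, 0.2869, 0.2115, 0.1290.
ρ(T) = max|λ| = 0.5786; 0.5786 < 1 ⇒ converges.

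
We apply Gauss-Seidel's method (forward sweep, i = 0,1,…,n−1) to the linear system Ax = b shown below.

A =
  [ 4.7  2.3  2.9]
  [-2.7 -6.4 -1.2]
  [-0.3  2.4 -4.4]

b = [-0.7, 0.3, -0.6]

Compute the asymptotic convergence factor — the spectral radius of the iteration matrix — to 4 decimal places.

0.2646

Split A = D + L + U, D = diag(4.7, -6.4, -4.4).
Gauss-Seidel: T = -(D+L)⁻¹U, row 0 first, T[0,1] = -(2.3)/(4.7) = -0.4894; later rows by forward substitution.
  T[0,:] = [+0.0000  -0.4894  -0.6170]
  T[1,:] = [+0.0000  +0.2064  +0.0728]
  T[2,:] = [+0.0000  +0.1460  +0.0818]
|λ(T)| sorted: 0.2646, 0.0236, 0.0000.
spectral radius ρ = 0.2646; 0.2646 < 1: convergent.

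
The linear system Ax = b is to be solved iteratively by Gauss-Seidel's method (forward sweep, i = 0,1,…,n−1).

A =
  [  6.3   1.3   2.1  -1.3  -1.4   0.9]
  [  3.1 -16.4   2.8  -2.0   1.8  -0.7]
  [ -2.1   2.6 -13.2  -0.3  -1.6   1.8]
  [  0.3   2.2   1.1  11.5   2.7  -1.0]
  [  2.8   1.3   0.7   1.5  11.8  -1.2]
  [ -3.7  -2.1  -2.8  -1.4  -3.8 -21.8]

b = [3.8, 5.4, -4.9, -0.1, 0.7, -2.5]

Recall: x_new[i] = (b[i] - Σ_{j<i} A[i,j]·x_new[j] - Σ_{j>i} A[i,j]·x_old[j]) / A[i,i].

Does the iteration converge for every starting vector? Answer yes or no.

yes

A = D + L + U where D = diag(6.3, -16.4, -13.2, 11.5, 11.8, -21.8).
Gauss-Seidel: T = -(D+L)⁻¹U, row 0 first, T[0,1] = -(1.3)/(6.3) = -0.2063; later rows by forward substitution.
  T[0,:] = [+0.0000  -0.2063  -0.3333  +0.2063  +0.2222  -0.1429]
  T[1,:] = [+0.0000  -0.0390  +0.1077  -0.0829  +0.1518  -0.0697]
  T[2,:] = [+0.0000  +0.0251  +0.0742  -0.0719  -0.1267  +0.1454]
  T[3,:] = [+0.0000  +0.0104  -0.0190  +0.0174  -0.2575  +0.0901]
  T[4,:] = [+0.0000  +0.0504  +0.0652  -0.0378  -0.0292  +0.1232]
  T[5,:] = [+0.0000  +0.0261  +0.0265  -0.0123  -0.0144  -0.0150]
|roots of det(T-λI)|: 0.1741, 0.0816, 0.0816, 0.0529, 0.0529, 0.0000.
ρ = 0.1741; 0.1741 < 1: convergent.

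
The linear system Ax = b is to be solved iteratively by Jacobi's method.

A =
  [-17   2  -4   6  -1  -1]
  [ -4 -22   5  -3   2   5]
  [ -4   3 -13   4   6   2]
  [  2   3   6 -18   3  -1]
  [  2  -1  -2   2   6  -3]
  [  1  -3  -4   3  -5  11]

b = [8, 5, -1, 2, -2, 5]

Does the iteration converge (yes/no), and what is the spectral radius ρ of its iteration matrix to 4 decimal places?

yes, ρ = 0.8322

Write A = D+L+U with D = diag(-17, -22, -13, -18, 6, 11).
T_J = -D⁻¹(L+U): T[5,0] = -(1)/(11) = -0.0909; T[5,5] = 0.
  T[0,:] = [+0.0000 +0.1176 -0.2353 +0.3529 -0.0588 -0.0588]
  T[1,:] = [-0.1818 +0.0000 +0.2273 -0.1364 +0.0909 +0.2273]
  T[2,:] = [-0.3077 +0.2308 +0.0000 +0.3077 +0.4615 +0.1538]
  T[3,:] = [+0.1111 +0.1667 +0.3333 +0.0000 +0.1667 -0.0556]
  T[4,:] = [-0.3333 +0.1667 +0.3333 -0.3333 +0.0000 +0.5000]
  T[5,:] = [-0.0909 +0.2727 +0.3636 -0.2727 +0.4545 +0.0000]
|λ(T)| sorted: 0.8322, 0.5628, 0.5366, 0.3751, 0.0591, 0.0591.
ρ = 0.8322; 0.8322 < 1 ⇒ converges.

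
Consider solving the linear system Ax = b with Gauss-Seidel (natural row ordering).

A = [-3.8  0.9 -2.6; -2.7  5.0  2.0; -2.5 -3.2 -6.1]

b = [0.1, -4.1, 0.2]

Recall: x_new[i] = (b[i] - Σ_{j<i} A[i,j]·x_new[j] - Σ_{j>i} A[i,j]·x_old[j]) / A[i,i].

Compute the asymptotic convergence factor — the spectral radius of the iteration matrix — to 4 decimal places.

Write A = D+L+U with D = diag(-3.8, 5, -6.1).
GS T = -(D+L)⁻¹U: row 0 first, T[0,2] = -(-2.6)/(-3.8) = -0.6842; later rows by forward substitution.
  T[0,:] = [+0.0000, +0.2368, -0.6842]
  T[1,:] = [+0.0000, +0.1279, -0.7695]
  T[2,:] = [+0.0000, -0.1642, +0.6841]
|λ(T)| sorted: 0.8573, 0.0453, 0.0000.
ρ = 0.8573; 0.8573 < 1: convergent.

0.8573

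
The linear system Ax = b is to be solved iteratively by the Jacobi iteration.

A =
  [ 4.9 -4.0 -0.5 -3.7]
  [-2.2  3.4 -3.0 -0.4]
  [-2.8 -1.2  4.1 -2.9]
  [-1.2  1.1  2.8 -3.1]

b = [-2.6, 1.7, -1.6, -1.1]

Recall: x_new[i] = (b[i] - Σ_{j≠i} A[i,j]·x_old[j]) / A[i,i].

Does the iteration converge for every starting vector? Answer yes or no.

no

Split A = D + L + U, D = diag(4.9, 3.4, 4.1, -3.1).
Jacobi: T = -D⁻¹(L+U), T[2,3] = -(-2.9)/(4.1) = +0.7073; T[2,2] = 0.
  T[0,:] = [+0.0000 +0.8163 +0.1020 +0.7551]
  T[1,:] = [+0.6471 +0.0000 +0.8824 +0.1176]
  T[2,:] = [+0.6829 +0.2927 +0.0000 +0.7073]
  T[3,:] = [-0.3871 +0.3548 +0.9032 +0.0000]
|eigenvalues of T|: 1.4553, 0.9886, 0.9886, 0.0682.
ρ = 1.4553; 1.4553 > 1: divergent.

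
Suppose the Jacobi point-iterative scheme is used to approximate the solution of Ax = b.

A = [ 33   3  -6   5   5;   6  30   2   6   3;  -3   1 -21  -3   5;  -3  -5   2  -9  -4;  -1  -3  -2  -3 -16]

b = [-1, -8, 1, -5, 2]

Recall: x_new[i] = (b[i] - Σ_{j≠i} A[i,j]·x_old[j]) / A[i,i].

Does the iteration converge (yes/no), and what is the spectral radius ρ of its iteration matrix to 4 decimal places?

Let D = diag(33, 30, -21, -9, -16); L, U the strict triangles.
T_J = -D⁻¹(L+U): T[2,4] = -(5)/(-21) = +0.2381; T[2,2] = 0.
  T[0,:] = [+0.0000, -0.0909, +0.1818, -0.1515, -0.1515]
  T[1,:] = [-0.2000, +0.0000, -0.0667, -0.2000, -0.1000]
  T[2,:] = [-0.1429, +0.0476, +0.0000, -0.1429, +0.2381]
  T[3,:] = [-0.3333, -0.5556, +0.2222, +0.0000, -0.4444]
  T[4,:] = [-0.0625, -0.1875, -0.1250, -0.1875, +0.0000]
moduli |λ_i(T)| = 0.6375, 0.2729, 0.2722, 0.2722, 0.2161.
ρ(T) = max|λ| = 0.6375; 0.6375 < 1: convergent.

yes, ρ = 0.6375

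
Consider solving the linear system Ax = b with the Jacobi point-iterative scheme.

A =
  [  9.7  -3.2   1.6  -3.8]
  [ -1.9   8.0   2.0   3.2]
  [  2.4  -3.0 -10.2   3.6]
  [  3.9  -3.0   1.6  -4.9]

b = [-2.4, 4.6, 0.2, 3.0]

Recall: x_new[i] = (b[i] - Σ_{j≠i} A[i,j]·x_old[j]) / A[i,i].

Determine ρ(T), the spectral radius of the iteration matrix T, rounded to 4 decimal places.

Let D = diag(9.7, 8, -10.2, -4.9); L, U the strict triangles.
Jacobi T = -D⁻¹(L+U): T[2,0] = -(2.4)/(-10.2) = +0.2353; T[2,2] = 0.
  T[0,:] = [+0.0000 +0.3299 -0.1649 +0.3918]
  T[1,:] = [+0.2375 +0.0000 -0.2500 -0.4000]
  T[2,:] = [+0.2353 -0.2941 +0.0000 +0.3529]
  T[3,:] = [+0.7959 -0.6122 +0.3265 +0.0000]
|λ(T)| sorted: 0.9046, 0.7455, 0.3823, 0.2233.
spectral radius ρ = 0.9046; 0.9046 < 1, so it converges for any x₀.

0.9046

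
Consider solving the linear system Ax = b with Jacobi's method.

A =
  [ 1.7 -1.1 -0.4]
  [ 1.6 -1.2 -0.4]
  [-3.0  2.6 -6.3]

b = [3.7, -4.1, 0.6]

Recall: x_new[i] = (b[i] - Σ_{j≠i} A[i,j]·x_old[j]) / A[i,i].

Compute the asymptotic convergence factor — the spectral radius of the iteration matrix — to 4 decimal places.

0.9290

Split A = D + L + U, D = diag(1.7, -1.2, -6.3).
Jacobi T = -D⁻¹(L+U): T[2,0] = -(-3)/(-6.3) = -0.4762; T[2,2] = 0.
  T[0,:] = [+0.0000 +0.6471 +0.2353]
  T[1,:] = [+1.3333 +0.0000 -0.3333]
  T[2,:] = [-0.4762 +0.4127 +0.0000]
moduli |λ_i(T)| = 0.9290, 0.4999, 0.4999.
ρ = 0.9290; 0.9290 < 1 ⇒ converges.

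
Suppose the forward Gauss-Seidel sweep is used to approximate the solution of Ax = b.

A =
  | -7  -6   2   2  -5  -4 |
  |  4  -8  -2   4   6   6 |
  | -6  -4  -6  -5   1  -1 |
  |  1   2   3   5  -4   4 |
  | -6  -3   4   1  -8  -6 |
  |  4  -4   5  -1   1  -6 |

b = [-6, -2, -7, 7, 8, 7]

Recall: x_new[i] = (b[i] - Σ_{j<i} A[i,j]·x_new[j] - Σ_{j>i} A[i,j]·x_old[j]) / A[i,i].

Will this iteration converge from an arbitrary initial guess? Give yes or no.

no

A = D + L + U where D = diag(-7, -8, -6, 5, -8, -6).
Gauss-Seidel: T = -(D+L)⁻¹U, row 0 first, T[0,4] = -(-5)/(-7) = -0.7143; later rows by forward substitution.
  T[0,:] = [+0.0000, -0.8571, +0.2857, +0.2857, -0.7143, -0.5714]
  T[1,:] = [+0.0000, -0.4286, -0.1071, +0.6429, +0.3929, +0.4643]
  T[2,:] = [+0.0000, +1.1429, -0.2143, -1.5476, +0.6190, +0.0952]
  T[3,:] = [+0.0000, -0.3429, +0.1143, +0.6143, +0.4143, -0.9286]
  T[4,:] = [+0.0000, +1.3321, -0.2670, -1.1524, +0.7497, -0.5640]
  T[5,:] = [+0.0000, +0.9458, +0.0198, -1.8222, -0.1663, -0.5503]
|eigenvalues of T|: 1.6064, 1.2057, 0.7011, 0.3031, 0.1736, 0.0000.
spectral radius ρ = 1.6064; 1.6064 > 1 ⇒ diverges.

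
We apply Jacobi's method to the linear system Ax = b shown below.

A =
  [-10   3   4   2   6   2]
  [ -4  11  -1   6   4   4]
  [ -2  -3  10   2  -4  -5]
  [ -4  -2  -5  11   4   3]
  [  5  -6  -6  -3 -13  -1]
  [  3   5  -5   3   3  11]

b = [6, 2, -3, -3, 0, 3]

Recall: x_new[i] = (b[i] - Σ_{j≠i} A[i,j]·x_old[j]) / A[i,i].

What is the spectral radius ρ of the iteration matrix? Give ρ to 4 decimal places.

Split A = D + L + U, D = diag(-10, 11, 10, 11, -13, 11).
T_J = -D⁻¹(L+U): T[4,0] = -(5)/(-13) = +0.3846; T[4,4] = 0.
  T[0,:] = [+0.0000  +0.3000  +0.4000  +0.2000  +0.6000  +0.2000]
  T[1,:] = [+0.3636  +0.0000  +0.0909  -0.5455  -0.3636  -0.3636]
  T[2,:] = [+0.2000  +0.3000  +0.0000  -0.2000  +0.4000  +0.5000]
  T[3,:] = [+0.3636  +0.1818  +0.4545  +0.0000  -0.3636  -0.2727]
  T[4,:] = [+0.3846  -0.4615  -0.4615  -0.2308  +0.0000  -0.0769]
  T[5,:] = [-0.2727  -0.4545  +0.4545  -0.2727  -0.2727  +0.0000]
|eigenvalues of T|: 1.1243, 0.6632, 0.6632, 0.5431, 0.4554, 0.4554.
spectral radius ρ = 1.1243; 1.1243 > 1 ⇒ diverges.

1.1243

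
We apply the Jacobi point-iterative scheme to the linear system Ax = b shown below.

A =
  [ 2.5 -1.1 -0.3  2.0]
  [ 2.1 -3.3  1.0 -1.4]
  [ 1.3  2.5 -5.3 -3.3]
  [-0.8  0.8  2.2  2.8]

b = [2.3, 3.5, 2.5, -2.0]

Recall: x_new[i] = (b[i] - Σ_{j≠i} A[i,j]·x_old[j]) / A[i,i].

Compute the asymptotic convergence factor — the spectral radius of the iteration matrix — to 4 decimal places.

Split A = D + L + U, D = diag(2.5, -3.3, -5.3, 2.8).
Jacobi T = -D⁻¹(L+U): T[0,3] = -(2)/(2.5) = -0.8000; T[0,0] = 0.
  T[0,:] = [+0.0000  +0.4400  +0.1200  -0.8000]
  T[1,:] = [+0.6364  +0.0000  +0.3030  -0.4242]
  T[2,:] = [+0.2453  +0.4717  +0.0000  -0.6226]
  T[3,:] = [+0.2857  -0.2857  -0.7857  +0.0000]
eigenvalue magnitudes: 1.1637, 0.5499, 0.4272, 0.4272.
spectral radius ρ = 1.1637; 1.1637 > 1, so it fails to converge.

1.1637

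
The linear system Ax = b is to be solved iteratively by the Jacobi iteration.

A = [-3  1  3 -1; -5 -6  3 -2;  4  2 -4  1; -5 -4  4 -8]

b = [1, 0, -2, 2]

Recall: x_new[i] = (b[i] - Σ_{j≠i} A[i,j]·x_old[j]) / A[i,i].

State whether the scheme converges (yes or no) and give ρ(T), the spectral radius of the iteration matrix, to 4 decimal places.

no, ρ = 1.4376

A = D + L + U where D = diag(-3, -6, -4, -8).
Jacobi T = -D⁻¹(L+U): T[2,3] = -(1)/(-4) = +0.2500; T[2,2] = 0.
  T[0,:] = [+0.0000, +0.3333, +1.0000, -0.3333]
  T[1,:] = [-0.8333, +0.0000, +0.5000, -0.3333]
  T[2,:] = [+1.0000, +0.5000, +0.0000, +0.2500]
  T[3,:] = [-0.6250, -0.5000, +0.5000, +0.0000]
|eigenvalues of T|: 1.4376, 0.7948, 0.4619, 0.1809.
ρ = 1.4376; 1.4376 > 1, so it fails to converge.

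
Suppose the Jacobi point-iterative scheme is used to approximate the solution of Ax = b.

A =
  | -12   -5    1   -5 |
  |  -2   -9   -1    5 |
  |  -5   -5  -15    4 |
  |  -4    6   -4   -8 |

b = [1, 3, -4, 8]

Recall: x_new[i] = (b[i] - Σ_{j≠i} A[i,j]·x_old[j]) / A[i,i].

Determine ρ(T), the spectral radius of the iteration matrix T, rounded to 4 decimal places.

Diagonal D = diag(-12, -9, -15, -8); L, U strict lower/upper.
Jacobi T = -D⁻¹(L+U): T[2,3] = -(4)/(-15) = +0.2667; T[2,2] = 0.
  T[0,:] = [+0.0000 -0.4167 +0.0833 -0.4167]
  T[1,:] = [-0.2222 +0.0000 -0.1111 +0.5556]
  T[2,:] = [-0.3333 -0.3333 +0.0000 +0.2667]
  T[3,:] = [-0.5000 +0.7500 -0.5000 +0.0000]
eigenvalue magnitudes: 0.8699, 0.5035, 0.5035, 0.0938.
ρ(T) = max|λ| = 0.8699; 0.8699 < 1 ⇒ converges.

0.8699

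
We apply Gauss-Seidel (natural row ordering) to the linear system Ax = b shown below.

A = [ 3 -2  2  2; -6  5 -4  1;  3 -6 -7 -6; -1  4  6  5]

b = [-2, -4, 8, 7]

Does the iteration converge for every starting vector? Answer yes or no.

Let D = diag(3, 5, -7, 5); L, U the strict triangles.
GS T = -(D+L)⁻¹U: row 0 first, T[0,2] = -(2)/(3) = -0.6667; later rows by forward substitution.
  T[0,:] = [+0.0000 +0.6667 -0.6667 -0.6667]
  T[1,:] = [+0.0000 +0.8000 +0.0000 -1.0000]
  T[2,:] = [+0.0000 -0.4000 -0.2857 -0.2857]
  T[3,:] = [+0.0000 -0.0267 +0.2095 +1.0095]
|eigenvalues of T|: 1.1857, 0.4942, 0.1560, 0.0000.
spectral radius ρ = 1.1857; 1.1857 > 1, so it fails to converge.

no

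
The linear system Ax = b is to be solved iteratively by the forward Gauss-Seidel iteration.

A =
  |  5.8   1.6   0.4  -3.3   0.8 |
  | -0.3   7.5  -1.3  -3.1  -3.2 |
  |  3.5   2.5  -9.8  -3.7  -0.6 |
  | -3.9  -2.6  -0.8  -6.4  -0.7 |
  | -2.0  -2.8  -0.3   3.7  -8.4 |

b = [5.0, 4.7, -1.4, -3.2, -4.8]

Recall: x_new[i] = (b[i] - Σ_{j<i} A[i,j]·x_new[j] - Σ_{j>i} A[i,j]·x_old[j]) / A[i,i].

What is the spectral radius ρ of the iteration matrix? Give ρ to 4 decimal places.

Write A = D+L+U with D = diag(5.8, 7.5, -9.8, -6.4, -8.4).
T_GS = -(D+L)⁻¹U: row 0 first, T[0,3] = -(-3.3)/(5.8) = +0.5690; later rows by forward substitution.
  T[0,:] = [+0.0000, -0.2759, -0.0690, +0.5690, -0.1379]
  T[1,:] = [+0.0000, -0.0110, +0.1706, +0.4361, +0.4211]
  T[2,:] = [+0.0000, -0.1013, +0.0189, -0.0631, -0.0030]
  T[3,:] = [+0.0000, +0.1853, -0.0296, -0.5160, -0.1960]
  T[4,:] = [+0.0000, +0.1546, -0.0542, -0.5059, -0.1938]
|λ(T)| sorted: 0.8789, 0.1220, 0.1220, 0.0359, 0.0000.
spectral radius ρ = 0.8789; 0.8789 < 1, so it converges for any x₀.

0.8789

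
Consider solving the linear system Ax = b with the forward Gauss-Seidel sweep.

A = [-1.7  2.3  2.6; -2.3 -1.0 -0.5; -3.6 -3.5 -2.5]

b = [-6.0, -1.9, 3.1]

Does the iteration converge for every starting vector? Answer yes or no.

A = D + L + U where D = diag(-1.7, -1, -2.5).
GS T = -(D+L)⁻¹U: row 0 first, T[0,2] = -(2.6)/(-1.7) = +1.5294; later rows by forward substitution.
  T[0,:] = [+0.0000 +1.3529 +1.5294]
  T[1,:] = [+0.0000 -3.1118 -4.0176]
  T[2,:] = [+0.0000 +2.4082 +3.4224]
eigenvalue magnitudes: 1.1544, 0.8438, 0.0000.
ρ(T) = max|λ| = 1.1544; 1.1544 > 1: divergent.

no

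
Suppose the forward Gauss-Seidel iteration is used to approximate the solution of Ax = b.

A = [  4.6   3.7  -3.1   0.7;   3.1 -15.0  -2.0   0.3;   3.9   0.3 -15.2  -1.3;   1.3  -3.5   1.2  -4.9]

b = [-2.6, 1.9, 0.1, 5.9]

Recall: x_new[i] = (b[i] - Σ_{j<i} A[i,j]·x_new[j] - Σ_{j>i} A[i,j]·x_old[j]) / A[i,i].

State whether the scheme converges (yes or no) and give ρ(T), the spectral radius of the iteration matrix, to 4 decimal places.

yes, ρ = 0.1631

Split A = D + L + U, D = diag(4.6, -15, -15.2, -4.9).
T_GS = -(D+L)⁻¹U: row 0 first, T[0,3] = -(0.7)/(4.6) = -0.1522; later rows by forward substitution.
  T[0,:] = [+0.0000 -0.8043 +0.6739 -0.1522]
  T[1,:] = [+0.0000 -0.1662 +0.0059 -0.0114]
  T[2,:] = [+0.0000 -0.2097 +0.1730 -0.1248]
  T[3,:] = [+0.0000 -0.1460 +0.2169 -0.0628]
|eigenvalues of T|: 0.1631, 0.1222, 0.1222, 0.0000.
ρ(T) = max|λ| = 0.1631; 0.1631 < 1: convergent.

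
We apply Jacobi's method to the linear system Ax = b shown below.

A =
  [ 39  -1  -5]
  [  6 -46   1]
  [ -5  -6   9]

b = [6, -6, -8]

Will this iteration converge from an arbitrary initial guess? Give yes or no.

yes

Split A = D + L + U, D = diag(39, -46, 9).
Jacobi T = -D⁻¹(L+U): T[1,0] = -(6)/(-46) = +0.1304; T[1,1] = 0.
  T[0,:] = [+0.0000, +0.0256, +0.1282]
  T[1,:] = [+0.1304, +0.0000, +0.0217]
  T[2,:] = [+0.5556, +0.6667, +0.0000]
moduli |λ_i(T)| = 0.3491, 0.1812, 0.1812.
spectral radius ρ = 0.3491; 0.3491 < 1: convergent.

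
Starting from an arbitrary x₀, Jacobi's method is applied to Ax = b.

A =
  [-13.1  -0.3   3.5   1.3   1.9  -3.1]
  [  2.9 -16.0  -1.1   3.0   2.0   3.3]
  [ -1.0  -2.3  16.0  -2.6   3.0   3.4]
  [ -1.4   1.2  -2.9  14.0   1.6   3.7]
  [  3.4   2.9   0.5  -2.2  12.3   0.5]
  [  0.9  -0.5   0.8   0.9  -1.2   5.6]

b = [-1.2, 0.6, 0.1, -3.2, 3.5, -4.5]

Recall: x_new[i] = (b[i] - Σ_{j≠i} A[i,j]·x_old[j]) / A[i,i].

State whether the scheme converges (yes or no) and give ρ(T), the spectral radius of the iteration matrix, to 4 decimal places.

Diagonal D = diag(-13.1, -16, 16, 14, 12.3, 5.6); L, U strict lower/upper.
Jacobi: T = -D⁻¹(L+U), T[4,3] = -(-2.2)/(12.3) = +0.1789; T[4,4] = 0.
  T[0,:] = [+0.0000, -0.0229, +0.2672, +0.0992, +0.1450, -0.2366]
  T[1,:] = [+0.1812, +0.0000, -0.0688, +0.1875, +0.1250, +0.2062]
  T[2,:] = [+0.0625, +0.1437, +0.0000, +0.1625, -0.1875, -0.2125]
  T[3,:] = [+0.1000, -0.0857, +0.2071, +0.0000, -0.1143, -0.2643]
  T[4,:] = [-0.2764, -0.2358, -0.0407, +0.1789, +0.0000, -0.0407]
  T[5,:] = [-0.1607, +0.0893, -0.1429, -0.1607, +0.2143, +0.0000]
eigenvalue magnitudes: 0.5340, 0.3444, 0.3444, 0.2186, 0.2186, 0.2000.
spectral radius ρ = 0.5340; 0.5340 < 1, so it converges for any x₀.

yes, ρ = 0.5340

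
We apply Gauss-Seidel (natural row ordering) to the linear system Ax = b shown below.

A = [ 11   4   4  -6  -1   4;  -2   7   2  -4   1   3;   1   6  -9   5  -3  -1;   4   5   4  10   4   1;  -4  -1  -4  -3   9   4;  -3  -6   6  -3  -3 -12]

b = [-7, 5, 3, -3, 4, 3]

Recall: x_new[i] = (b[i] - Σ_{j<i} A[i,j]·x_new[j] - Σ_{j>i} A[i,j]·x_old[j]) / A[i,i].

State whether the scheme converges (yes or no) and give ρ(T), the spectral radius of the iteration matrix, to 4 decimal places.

no, ρ = 1.6254

A = D + L + U where D = diag(11, 7, -9, 10, 9, -12).
Gauss-Seidel: T = -(D+L)⁻¹U, row 0 first, T[0,1] = -(4)/(11) = -0.3636; later rows by forward substitution.
  T[0,:] = [+0.0000  -0.3636  -0.3636  +0.5455  +0.0909  -0.3636]
  T[1,:] = [+0.0000  -0.1039  -0.3896  +0.7273  -0.1169  -0.5325]
  T[2,:] = [+0.0000  -0.1097  -0.3001  +1.1010  -0.4012  -0.5065]
  T[3,:] = [+0.0000  +0.2413  +0.4603  -1.0222  -0.2175  +0.5143]
  T[4,:] = [+0.0000  -0.1415  -0.1849  +0.4718  -0.2234  -0.7189]
  T[5,:] = [+0.0000  +0.0631  +0.0668  +0.1881  -0.0547  +0.1551]
|λ(T)| sorted: 1.6254, 0.3628, 0.2234, 0.2234, 0.0872, 0.0000.
ρ = 1.6254; 1.6254 > 1, so it fails to converge.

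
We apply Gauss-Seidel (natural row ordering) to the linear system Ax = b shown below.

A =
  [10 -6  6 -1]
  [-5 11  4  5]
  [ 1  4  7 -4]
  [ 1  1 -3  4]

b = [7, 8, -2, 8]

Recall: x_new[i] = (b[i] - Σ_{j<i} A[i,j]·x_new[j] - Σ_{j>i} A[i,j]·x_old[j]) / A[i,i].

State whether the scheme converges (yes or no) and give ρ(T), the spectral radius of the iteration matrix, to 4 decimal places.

Split A = D + L + U, D = diag(10, 11, 7, 4).
Gauss-Seidel: T = -(D+L)⁻¹U, row 0 first, T[0,2] = -(6)/(10) = -0.6000; later rows by forward substitution.
  T[0,:] = [+0.0000, +0.6000, -0.6000, +0.1000]
  T[1,:] = [+0.0000, +0.2727, -0.6364, -0.4091]
  T[2,:] = [+0.0000, -0.2416, +0.4494, +0.7909]
  T[3,:] = [+0.0000, -0.3994, +0.6461, +0.6705]
|eigenvalues of T|: 1.5485, 0.1419, 0.1419, 0.0000.
ρ(T) = max|λ| = 1.5485; 1.5485 > 1, so it fails to converge.

no, ρ = 1.5485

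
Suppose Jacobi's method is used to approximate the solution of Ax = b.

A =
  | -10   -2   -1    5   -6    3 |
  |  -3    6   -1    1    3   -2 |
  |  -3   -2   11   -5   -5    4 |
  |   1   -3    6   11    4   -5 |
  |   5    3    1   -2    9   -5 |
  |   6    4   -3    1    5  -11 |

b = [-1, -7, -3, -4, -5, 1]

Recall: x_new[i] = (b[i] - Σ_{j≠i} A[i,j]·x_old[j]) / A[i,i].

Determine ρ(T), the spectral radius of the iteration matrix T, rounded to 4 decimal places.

Split A = D + L + U, D = diag(-10, 6, 11, 11, 9, -11).
T_J = -D⁻¹(L+U): T[2,3] = -(-5)/(11) = +0.4545; T[2,2] = 0.
  T[0,:] = [+0.0000 -0.2000 -0.1000 +0.5000 -0.6000 +0.3000]
  T[1,:] = [+0.5000 +0.0000 +0.1667 -0.1667 -0.5000 +0.3333]
  T[2,:] = [+0.2727 +0.1818 +0.0000 +0.4545 +0.4545 -0.3636]
  T[3,:] = [-0.0909 +0.2727 -0.5455 +0.0000 -0.3636 +0.4545]
  T[4,:] = [-0.5556 -0.3333 -0.1111 +0.2222 +0.0000 +0.5556]
  T[5,:] = [+0.5455 +0.3636 -0.2727 +0.0909 +0.4545 +0.0000]
moduli |λ_i(T)| = 1.1617, 0.6849, 0.6849, 0.6735, 0.5557, 0.1170.
ρ(T) = max|λ| = 1.1617; 1.1617 > 1: divergent.

1.1617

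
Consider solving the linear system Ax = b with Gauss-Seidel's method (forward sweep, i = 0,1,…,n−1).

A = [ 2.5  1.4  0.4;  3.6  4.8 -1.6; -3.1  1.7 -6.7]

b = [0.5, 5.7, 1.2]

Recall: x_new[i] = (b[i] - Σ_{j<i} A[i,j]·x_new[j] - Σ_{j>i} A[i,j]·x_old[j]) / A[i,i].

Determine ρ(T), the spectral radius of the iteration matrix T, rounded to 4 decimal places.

Split A = D + L + U, D = diag(2.5, 4.8, -6.7).
T_GS = -(D+L)⁻¹U: row 0 first, T[0,2] = -(0.4)/(2.5) = -0.1600; later rows by forward substitution.
  T[0,:] = [+0.0000, -0.5600, -0.1600]
  T[1,:] = [+0.0000, +0.4200, +0.4533]
  T[2,:] = [+0.0000, +0.3657, +0.1891]
|eigenvalues of T|: 0.7277, 0.1187, 0.0000.
spectral radius ρ = 0.7277; 0.7277 < 1 ⇒ converges.

0.7277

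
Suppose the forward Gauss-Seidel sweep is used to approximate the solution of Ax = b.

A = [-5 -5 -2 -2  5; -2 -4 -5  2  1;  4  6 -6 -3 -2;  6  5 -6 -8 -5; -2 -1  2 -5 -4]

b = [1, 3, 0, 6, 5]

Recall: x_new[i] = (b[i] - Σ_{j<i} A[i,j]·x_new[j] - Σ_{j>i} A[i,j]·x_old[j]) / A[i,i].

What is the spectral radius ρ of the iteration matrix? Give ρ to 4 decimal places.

1.4137

A = D + L + U where D = diag(-5, -4, -6, -8, -4).
GS T = -(D+L)⁻¹U: row 0 first, T[0,1] = -(-5)/(-5) = -1.0000; later rows by forward substitution.
  T[0,:] = [+0.0000  -1.0000  -0.4000  -0.4000  +1.0000]
  T[1,:] = [+0.0000  +0.5000  -1.0500  +0.7000  -0.2500]
  T[2,:] = [+0.0000  -0.1667  -1.3167  -0.0667  +0.0833]
  T[3,:] = [+0.0000  -0.3125  +0.0313  +0.1875  -0.0938]
  T[4,:] = [+0.0000  +0.6823  -0.2349  -0.2427  -0.2786]
eigenvalue magnitudes: 1.4137, 0.7109, 0.7109, 0.2734, 0.0000.
ρ = 1.4137; 1.4137 > 1 ⇒ diverges.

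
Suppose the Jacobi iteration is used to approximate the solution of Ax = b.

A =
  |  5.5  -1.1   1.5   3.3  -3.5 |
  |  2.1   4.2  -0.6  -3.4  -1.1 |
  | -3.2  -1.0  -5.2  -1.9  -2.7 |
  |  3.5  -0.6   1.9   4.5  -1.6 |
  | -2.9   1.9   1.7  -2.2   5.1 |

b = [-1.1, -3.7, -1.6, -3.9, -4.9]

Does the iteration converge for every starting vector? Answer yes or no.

Let D = diag(5.5, 4.2, -5.2, 4.5, 5.1); L, U the strict triangles.
Jacobi: T = -D⁻¹(L+U), T[3,2] = -(1.9)/(4.5) = -0.4222; T[3,3] = 0.
  T[0,:] = [+0.0000 +0.2000 -0.2727 -0.6000 +0.6364]
  T[1,:] = [-0.5000 +0.0000 +0.1429 +0.8095 +0.2619]
  T[2,:] = [-0.6154 -0.1923 +0.0000 -0.3654 -0.5192]
  T[3,:] = [-0.7778 +0.1333 -0.4222 +0.0000 +0.3556]
  T[4,:] = [+0.5686 -0.3725 -0.3333 +0.4314 +0.0000]
|eigenvalues of T|: 1.2368, 0.9683, 0.6561, 0.4050, 0.4050.
spectral radius ρ = 1.2368; 1.2368 > 1: divergent.

no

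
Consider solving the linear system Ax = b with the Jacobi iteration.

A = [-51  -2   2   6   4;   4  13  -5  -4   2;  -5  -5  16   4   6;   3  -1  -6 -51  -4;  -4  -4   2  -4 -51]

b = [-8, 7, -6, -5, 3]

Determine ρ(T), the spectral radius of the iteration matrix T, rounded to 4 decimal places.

Diagonal D = diag(-51, 13, 16, -51, -51); L, U strict lower/upper.
Jacobi T = -D⁻¹(L+U): T[4,1] = -(-4)/(-51) = -0.0784; T[4,4] = 0.
  T[0,:] = [+0.0000 -0.0392 +0.0392 +0.1176 +0.0784]
  T[1,:] = [-0.3077 +0.0000 +0.3846 +0.3077 -0.1538]
  T[2,:] = [+0.3125 +0.3125 +0.0000 -0.2500 -0.3750]
  T[3,:] = [+0.0588 -0.0196 -0.1176 +0.0000 -0.0784]
  T[4,:] = [-0.0784 -0.0784 +0.0392 -0.0784 +0.0000]
|λ(T)| sorted: 0.4060, 0.3204, 0.2001, 0.1802, 0.0656.
spectral radius ρ = 0.4060; 0.4060 < 1, so it converges for any x₀.

0.4060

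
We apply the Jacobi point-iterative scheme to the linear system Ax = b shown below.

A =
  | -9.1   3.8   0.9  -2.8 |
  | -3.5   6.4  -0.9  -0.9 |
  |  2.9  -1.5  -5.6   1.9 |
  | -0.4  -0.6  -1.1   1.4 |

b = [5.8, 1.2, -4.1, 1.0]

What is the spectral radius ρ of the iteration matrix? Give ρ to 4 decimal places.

0.8206

Write A = D+L+U with D = diag(-9.1, 6.4, -5.6, 1.4).
Jacobi T = -D⁻¹(L+U): T[3,1] = -(-0.6)/(1.4) = +0.4286; T[3,3] = 0.
  T[0,:] = [+0.0000, +0.4176, +0.0989, -0.3077]
  T[1,:] = [+0.5469, +0.0000, +0.1406, +0.1406]
  T[2,:] = [+0.5179, -0.2679, +0.0000, +0.3393]
  T[3,:] = [+0.2857, +0.4286, +0.7857, +0.0000]
eigenvalue magnitudes: 0.8206, 0.4656, 0.4656, 0.0286.
ρ(T) = max|λ| = 0.8206; 0.8206 < 1, so it converges for any x₀.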